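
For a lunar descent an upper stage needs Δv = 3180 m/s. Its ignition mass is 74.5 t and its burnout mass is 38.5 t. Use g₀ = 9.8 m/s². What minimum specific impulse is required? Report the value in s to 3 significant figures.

ln(m₀/m_f) = ln(74500/38500) = ln(1.935) = 0.6601.
Using Δv = v_e ln(m₀/m_f): v_e = Δv / ln(m₀/m_f) = 3180 / 0.6601 = 4817.2 m/s.
Isp = v_e / g₀ = 4817.2 / 9.8 = 491.5 s.

Isp ≈ 492 s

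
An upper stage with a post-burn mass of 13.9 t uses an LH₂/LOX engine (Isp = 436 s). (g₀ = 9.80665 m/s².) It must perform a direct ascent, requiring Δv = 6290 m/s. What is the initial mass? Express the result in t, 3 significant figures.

initial mass ≈ 60.5 t

v_e = Isp · g₀ = 436 × 9.80665 = 4275.7 m/s.
m₀/m_f = exp(Δv / v_e) = exp(6290 / 4275.7) = exp(1.4711) = 4.3540.
m₀ = m_f × 4.3540 = 13.9 × 4.3540 = 60.5206 t.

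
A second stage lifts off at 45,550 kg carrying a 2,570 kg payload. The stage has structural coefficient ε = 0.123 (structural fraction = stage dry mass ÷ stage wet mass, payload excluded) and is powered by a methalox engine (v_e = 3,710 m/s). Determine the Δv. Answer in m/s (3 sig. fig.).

Δv ≈ 6520 m/s

Stage wet mass = m₀ − payload = 45,550 − 2,570 = 42,980 kg.
Stage dry mass = ε × stage wet mass = 0.123 × 42,980 = 5,286.54 kg.
Burnout mass m_f = stage dry + payload = 5,286.54 + 2,570 = 7,856.54 kg.
Rocket equation: Δv = v_e · ln(45,550/7,856.54) = 3710.0 × ln(5.798) = 3710.0 × 1.7575 ≈ 6520 m/s.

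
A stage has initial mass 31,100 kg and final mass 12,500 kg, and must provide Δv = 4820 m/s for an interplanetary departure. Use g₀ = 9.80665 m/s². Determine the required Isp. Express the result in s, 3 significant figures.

ln(m₀/m_f) = ln(31100/12500) = ln(2.488) = 0.9115.
v_e = Δv / ln(m₀/m_f) = 4820 / 0.9115 = 5288.1 m/s.
Isp = v_e / g₀ = 5288.1 / 9.80665 = 539.2 s.

Isp ≈ 539 s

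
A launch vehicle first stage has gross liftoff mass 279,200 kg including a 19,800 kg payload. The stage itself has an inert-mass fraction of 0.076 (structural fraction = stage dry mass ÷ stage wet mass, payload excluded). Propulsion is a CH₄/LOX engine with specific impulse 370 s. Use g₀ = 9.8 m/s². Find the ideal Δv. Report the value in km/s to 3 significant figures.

Stage wet mass = m₀ − payload = 279,200 − 19,800 = 259,400 kg.
Stage dry mass = ε × stage wet mass = 0.076 × 259,400 = 19,714.4 kg.
Burnout mass m_f = stage dry + payload = 19,714.4 + 19,800 = 39,514.4 kg.
v_e = Isp · g₀ = 370 × 9.8 = 3626.0 m/s.
Δv = v_e · ln(279,200/39,514.4) = 3626.0 × ln(7.066) = 3626.0 × 1.9553 ≈ 7090 m/s.

Δv ≈ 7.09 km/s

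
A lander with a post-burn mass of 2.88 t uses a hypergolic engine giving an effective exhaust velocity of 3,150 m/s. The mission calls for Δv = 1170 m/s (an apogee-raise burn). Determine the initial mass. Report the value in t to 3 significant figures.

initial mass ≈ 4.18 t

Rocket equation: m₀/m_f = exp(Δv / v_e) = exp(1170 / 3150.0) = exp(0.3714) = 1.4498.
m₀ = m_f × 1.4498 = 2.88 × 1.4498 = 4.17542 t.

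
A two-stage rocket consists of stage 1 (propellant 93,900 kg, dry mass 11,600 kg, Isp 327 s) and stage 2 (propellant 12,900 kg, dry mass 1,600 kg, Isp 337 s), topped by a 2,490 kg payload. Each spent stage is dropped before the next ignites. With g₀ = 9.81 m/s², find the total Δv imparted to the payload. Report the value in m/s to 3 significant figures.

Δv ≈ 9380 m/s

Ignition mass of stage 1 = 93,900+11,600 + 12,900+1,600 + 2,490 = 122,490 kg.
Stage 1: m₀ = 122,490 kg, m_f = 122,490 − 93,900 = 28,590 kg; Δv = 327×9.81×ln(4.284) = 3207.9×1.4550 ≈ 4667 m/s.
Stage 2: m₀ = 16,990 kg, m_f = 16,990 − 12,900 = 4,090 kg; Δv = 337×9.81×ln(4.154) = 3306.0×1.4241 ≈ 4708 m/s.
Total Δv = 4667 + 4708 = 9375 m/s.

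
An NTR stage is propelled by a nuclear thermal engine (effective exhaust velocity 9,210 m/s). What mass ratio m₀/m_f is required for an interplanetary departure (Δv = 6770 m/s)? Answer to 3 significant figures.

From the ideal rocket equation, m₀/m_f = exp(Δv / v_e) = exp(6770 / 9210.0) = exp(0.7351) = 2.0856.

mass ratio ≈ 2.09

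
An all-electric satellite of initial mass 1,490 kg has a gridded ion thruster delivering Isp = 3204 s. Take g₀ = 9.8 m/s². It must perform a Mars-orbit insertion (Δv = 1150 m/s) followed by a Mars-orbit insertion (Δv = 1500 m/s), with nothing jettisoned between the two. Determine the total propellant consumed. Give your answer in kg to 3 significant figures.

v_e = Isp · g₀ = 3204 × 9.8 = 31399.2 m/s.
After the first burn: m = 1490 × exp(−1150/31399.2) = 1490 × 0.96404 = 1,436.42 kg.
After the second burn: m = 1,436.42 × exp(−1500/31399.2) = 1,436.42 × 0.95335 = 1,369.41 kg.
Total propellant = m₀ − m_final = 1490 − 1,369.41 = 120.59 kg.

total propellant consumed ≈ 121 kg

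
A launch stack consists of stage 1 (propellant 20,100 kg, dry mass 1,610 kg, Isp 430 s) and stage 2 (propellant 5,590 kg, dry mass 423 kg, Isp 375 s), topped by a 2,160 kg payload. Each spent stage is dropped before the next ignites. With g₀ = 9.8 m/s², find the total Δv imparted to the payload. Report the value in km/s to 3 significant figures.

Δv ≈ 8.94 km/s

Ignition mass of stage 1 = 20,100+1,610 + 5,590+423 + 2,160 = 29,883 kg.
Stage 1: m₀ = 29,883 kg, m_f = 29,883 − 20,100 = 9,783 kg; Δv = 430×9.8×ln(3.055) = 4214.0×1.1166 ≈ 4706 m/s.
Stage 2: m₀ = 8,173 kg, m_f = 8,173 − 5,590 = 2,583 kg; Δv = 375×9.8×ln(3.164) = 3675.0×1.1519 ≈ 4233 m/s.
Total Δv = 4706 + 4233 = 8939 m/s.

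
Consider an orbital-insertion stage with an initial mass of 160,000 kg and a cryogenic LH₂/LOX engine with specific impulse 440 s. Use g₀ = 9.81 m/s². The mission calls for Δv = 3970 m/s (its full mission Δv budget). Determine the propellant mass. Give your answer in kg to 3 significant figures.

v_e = Isp · g₀ = 440 × 9.81 = 4316.4 m/s.
By the Tsiolkovsky rocket equation, m₀/m_f = exp(Δv / v_e) = exp(3970 / 4316.4) = exp(0.9197) = 2.5087.
m_f = 160,000 / 2.5087 = 63,778.1 kg, so propellant = m₀ − m_f = 160,000 − 63,778.1 = 96,221.9 kg.

propellant mass ≈ 96200 kg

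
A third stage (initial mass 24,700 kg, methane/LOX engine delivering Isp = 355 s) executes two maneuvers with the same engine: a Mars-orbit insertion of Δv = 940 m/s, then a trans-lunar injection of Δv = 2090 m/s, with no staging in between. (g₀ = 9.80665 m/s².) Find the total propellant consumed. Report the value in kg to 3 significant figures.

total propellant consumed ≈ 14400 kg

v_e = Isp · g₀ = 355 × 9.80665 = 3481.4 m/s.
After the first burn: m = 24700 × exp(−940/3481.4) = 24700 × 0.76337 = 18,855.2 kg.
After the second burn: m = 18,855.2 × exp(−2090/3481.4) = 18,855.2 × 0.54863 = 10,344.5 kg.
Total propellant = m₀ − m_final = 24700 − 10,344.5 = 14,355.5 kg.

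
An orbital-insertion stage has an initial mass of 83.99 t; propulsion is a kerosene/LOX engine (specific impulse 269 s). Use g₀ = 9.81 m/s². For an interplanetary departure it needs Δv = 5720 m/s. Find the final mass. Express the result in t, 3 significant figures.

final mass ≈ 9.61 t

v_e = Isp · g₀ = 269 × 9.81 = 2638.9 m/s.
Using Δv = v_e ln(m₀/m_f): m₀/m_f = exp(Δv / v_e) = exp(5720 / 2638.9) = exp(2.1676) = 8.7371.
m_f = m₀ / 8.7371 = 83.99 / 8.7371 = 9.61303 t.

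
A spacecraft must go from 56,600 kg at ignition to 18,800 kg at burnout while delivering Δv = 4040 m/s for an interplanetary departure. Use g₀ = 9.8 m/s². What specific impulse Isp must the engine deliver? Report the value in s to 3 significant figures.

Isp ≈ 374 s

ln(m₀/m_f) = ln(56600/18800) = ln(3.011) = 1.1022.
Using Δv = v_e ln(m₀/m_f): v_e = Δv / ln(m₀/m_f) = 4040 / 1.1022 = 3665.6 m/s.
Isp = v_e / g₀ = 3665.6 / 9.8 = 374.0 s.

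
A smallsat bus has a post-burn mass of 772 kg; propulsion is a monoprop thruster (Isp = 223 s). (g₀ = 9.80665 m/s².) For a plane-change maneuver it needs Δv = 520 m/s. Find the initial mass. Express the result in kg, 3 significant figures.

initial mass ≈ 979 kg

v_e = Isp · g₀ = 223 × 9.80665 = 2186.9 m/s.
m₀/m_f = exp(Δv / v_e) = exp(520 / 2186.9) = exp(0.2378) = 1.2684.
m₀ = m_f × 1.2684 = 772 × 1.2684 = 979.205 kg.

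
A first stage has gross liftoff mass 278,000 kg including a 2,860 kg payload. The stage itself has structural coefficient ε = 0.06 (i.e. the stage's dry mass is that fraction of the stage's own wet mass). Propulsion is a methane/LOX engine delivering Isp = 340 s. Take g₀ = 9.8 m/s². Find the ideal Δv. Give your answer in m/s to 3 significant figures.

Stage wet mass = m₀ − payload = 278,000 − 2,860 = 275,140 kg.
Stage dry mass = ε × stage wet mass = 0.06 × 275,140 = 16,508.4 kg.
Burnout mass m_f = stage dry + payload = 16,508.4 + 2,860 = 19,368.4 kg.
v_e = Isp · g₀ = 340 × 9.8 = 3332.0 m/s.
From the ideal rocket equation, Δv = v_e · ln(278,000/19,368.4) = 3332.0 × ln(14.35) = 3332.0 × 2.6640 ≈ 8876 m/s.

Δv ≈ 8880 m/s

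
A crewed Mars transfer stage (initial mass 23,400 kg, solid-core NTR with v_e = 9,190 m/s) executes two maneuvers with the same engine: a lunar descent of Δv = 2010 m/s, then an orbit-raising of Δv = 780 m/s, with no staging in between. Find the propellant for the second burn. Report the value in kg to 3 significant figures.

propellant for the second burn ≈ 1530 kg

After the first burn: m = 23400 × exp(−2010/9190.0) = 23400 × 0.80355 = 18,803.1 kg.
After the second burn: m = 18,803.1 × exp(−780/9190.0) = 18,803.1 × 0.91863 = 17,273.1 kg.
Second-burn propellant = 18,803.1 − 17,273.1 = 1,530 kg.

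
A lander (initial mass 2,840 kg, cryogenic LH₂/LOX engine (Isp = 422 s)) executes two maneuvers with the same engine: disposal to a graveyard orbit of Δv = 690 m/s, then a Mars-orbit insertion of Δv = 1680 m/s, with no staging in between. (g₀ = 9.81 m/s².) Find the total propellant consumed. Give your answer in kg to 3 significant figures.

v_e = Isp · g₀ = 422 × 9.81 = 4139.8 m/s.
After the first burn: m = 2840 × exp(−690/4139.8) = 2840 × 0.84648 = 2,404 kg.
After the second burn: m = 2,404 × exp(−1680/4139.8) = 2,404 × 0.66643 = 1,602.1 kg.
Total propellant = m₀ − m_final = 2840 − 1,602.1 = 1,237.9 kg.

total propellant consumed ≈ 1240 kg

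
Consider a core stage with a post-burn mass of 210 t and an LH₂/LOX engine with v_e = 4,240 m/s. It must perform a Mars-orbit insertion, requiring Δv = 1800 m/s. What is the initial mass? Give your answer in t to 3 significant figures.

m₀/m_f = exp(Δv / v_e) = exp(1800 / 4240.0) = exp(0.4245) = 1.5289.
m₀ = m_f × 1.5289 = 210 × 1.5289 = 321.069 t.

initial mass ≈ 321 t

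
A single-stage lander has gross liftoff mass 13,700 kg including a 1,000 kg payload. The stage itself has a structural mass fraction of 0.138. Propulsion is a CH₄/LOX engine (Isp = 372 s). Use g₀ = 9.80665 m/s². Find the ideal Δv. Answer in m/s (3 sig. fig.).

Stage wet mass = m₀ − payload = 13,700 − 1,000 = 12,700 kg.
Stage dry mass = ε × stage wet mass = 0.138 × 12,700 = 1,752.6 kg.
Burnout mass m_f = stage dry + payload = 1,752.6 + 1,000 = 2,752.6 kg.
v_e = Isp · g₀ = 372 × 9.80665 = 3648.1 m/s.
Δv = v_e · ln(13,700/2,752.6) = 3648.1 × ln(4.977) = 3648.1 × 1.6048 ≈ 5855 m/s.

Δv ≈ 5850 m/s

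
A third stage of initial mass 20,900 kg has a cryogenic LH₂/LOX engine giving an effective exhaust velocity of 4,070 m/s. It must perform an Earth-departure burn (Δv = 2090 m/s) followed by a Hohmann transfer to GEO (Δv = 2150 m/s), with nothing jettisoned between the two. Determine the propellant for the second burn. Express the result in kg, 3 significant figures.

propellant for the second burn ≈ 5130 kg

After the first burn: m = 20900 × exp(−2090/4070.0) = 20900 × 0.59839 = 12,506.4 kg.
After the second burn: m = 12,506.4 × exp(−2150/4070.0) = 12,506.4 × 0.58963 = 7,374.15 kg.
Second-burn propellant = 12,506.4 − 7,374.15 = 5,132.25 kg.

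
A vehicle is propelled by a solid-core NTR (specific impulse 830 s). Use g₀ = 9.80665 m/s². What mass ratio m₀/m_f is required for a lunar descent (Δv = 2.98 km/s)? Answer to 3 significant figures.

v_e = Isp · g₀ = 830 × 9.80665 = 8139.5 m/s.
m₀/m_f = exp(Δv / v_e) = exp(2980 / 8139.5) = exp(0.3661) = 1.4421.

mass ratio ≈ 1.44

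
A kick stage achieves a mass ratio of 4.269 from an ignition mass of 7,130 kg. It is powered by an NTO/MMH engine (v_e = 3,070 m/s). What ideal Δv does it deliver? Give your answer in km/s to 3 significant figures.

Δv = v_e · ln(4.269) = 3070.0 × 1.4514 ≈ 4455.7 m/s.

Δv ≈ 4.46 km/s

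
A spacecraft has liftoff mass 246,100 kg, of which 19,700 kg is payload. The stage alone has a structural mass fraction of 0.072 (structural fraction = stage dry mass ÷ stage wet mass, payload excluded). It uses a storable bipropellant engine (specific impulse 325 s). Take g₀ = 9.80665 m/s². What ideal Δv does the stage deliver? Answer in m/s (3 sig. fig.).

Stage wet mass = m₀ − payload = 246,100 − 19,700 = 226,400 kg.
Stage dry mass = ε × stage wet mass = 0.072 × 226,400 = 16,300.8 kg.
Burnout mass m_f = stage dry + payload = 16,300.8 + 19,700 = 36,000.8 kg.
v_e = Isp · g₀ = 325 × 9.80665 = 3187.2 m/s.
Rocket equation: Δv = v_e · ln(246,100/36,000.8) = 3187.2 × ln(6.836) = 3187.2 × 1.9222 ≈ 6126 m/s.

Δv ≈ 6130 m/s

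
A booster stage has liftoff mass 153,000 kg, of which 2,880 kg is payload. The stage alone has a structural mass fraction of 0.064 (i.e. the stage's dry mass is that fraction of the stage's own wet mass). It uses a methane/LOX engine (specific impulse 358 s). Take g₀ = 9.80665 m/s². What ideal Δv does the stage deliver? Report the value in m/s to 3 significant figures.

Stage wet mass = m₀ − payload = 153,000 − 2,880 = 150,120 kg.
Stage dry mass = ε × stage wet mass = 0.064 × 150,120 = 9,607.68 kg.
Burnout mass m_f = stage dry + payload = 9,607.68 + 2,880 = 12,487.68 kg.
v_e = Isp · g₀ = 358 × 9.80665 = 3510.8 m/s.
From the ideal rocket equation, Δv = v_e · ln(153,000/12,487.68) = 3510.8 × ln(12.25) = 3510.8 × 2.5057 ≈ 8797 m/s.

Δv ≈ 8800 m/s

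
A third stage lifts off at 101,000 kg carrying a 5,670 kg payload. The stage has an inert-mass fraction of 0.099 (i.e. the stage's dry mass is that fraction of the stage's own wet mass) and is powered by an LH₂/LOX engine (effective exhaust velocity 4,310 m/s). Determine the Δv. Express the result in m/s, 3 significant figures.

Stage wet mass = m₀ − payload = 101,000 − 5,670 = 95,330 kg.
Stage dry mass = ε × stage wet mass = 0.099 × 95,330 = 9,437.67 kg.
Burnout mass m_f = stage dry + payload = 9,437.67 + 5,670 = 15,107.67 kg.
By the Tsiolkovsky rocket equation, Δv = v_e · ln(101,000/15,107.67) = 4310.0 × ln(6.685) = 4310.0 × 1.8999 ≈ 8189 m/s.

Δv ≈ 8190 m/s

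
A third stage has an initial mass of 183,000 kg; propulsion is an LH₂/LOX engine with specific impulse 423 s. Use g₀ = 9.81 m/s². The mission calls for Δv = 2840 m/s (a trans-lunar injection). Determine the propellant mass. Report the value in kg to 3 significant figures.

v_e = Isp · g₀ = 423 × 9.81 = 4149.6 m/s.
From the ideal rocket equation, m₀/m_f = exp(Δv / v_e) = exp(2840 / 4149.6) = exp(0.6844) = 1.9826.
m_f = 183,000 / 1.9826 = 92,303 kg, so propellant = m₀ − m_f = 183,000 − 92,303 = 90,697 kg.

propellant mass ≈ 90700 kg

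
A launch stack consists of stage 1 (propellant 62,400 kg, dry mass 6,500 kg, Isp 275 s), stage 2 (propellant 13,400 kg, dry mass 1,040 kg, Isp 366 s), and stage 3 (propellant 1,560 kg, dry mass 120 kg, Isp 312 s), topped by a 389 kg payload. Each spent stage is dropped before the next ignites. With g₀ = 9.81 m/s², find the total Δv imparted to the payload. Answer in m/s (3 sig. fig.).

Ignition mass of stage 1 = 62,400+6,500 + 13,400+1,040 + 1,560+120 + 389 = 85,409 kg.
Stage 1: m₀ = 85,409 kg, m_f = 85,409 − 62,400 = 23,009 kg; Δv = 275×9.81×ln(3.712) = 2697.8×1.3116 ≈ 3538 m/s.
Stage 2: m₀ = 16,509 kg, m_f = 16,509 − 13,400 = 3,109 kg; Δv = 366×9.81×ln(5.31) = 3590.5×1.6696 ≈ 5995 m/s.
Stage 3: m₀ = 2,069 kg, m_f = 2,069 − 1,560 = 509 kg; Δv = 312×9.81×ln(4.065) = 3060.7×1.4024 ≈ 4292 m/s.
Total Δv = 3538 + 5995 + 4292 = 13825 m/s.

Δv ≈ 13800 m/s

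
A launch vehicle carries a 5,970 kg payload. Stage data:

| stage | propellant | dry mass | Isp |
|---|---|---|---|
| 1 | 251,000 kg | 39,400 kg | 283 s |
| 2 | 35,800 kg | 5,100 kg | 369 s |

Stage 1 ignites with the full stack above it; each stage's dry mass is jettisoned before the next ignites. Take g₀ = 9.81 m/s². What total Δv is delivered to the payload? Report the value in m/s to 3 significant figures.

Ignition mass of stage 1 = 251,000+39,400 + 35,800+5,100 + 5,970 = 337,270 kg.
Stage 1: m₀ = 337,270 kg, m_f = 337,270 − 251,000 = 86,270 kg; Δv = 283×9.81×ln(3.909) = 2776.2×1.3634 ≈ 3785 m/s.
Stage 2: m₀ = 46,870 kg, m_f = 46,870 − 35,800 = 11,070 kg; Δv = 369×9.81×ln(4.234) = 3619.9×1.4431 ≈ 5224 m/s.
Total Δv = 3785 + 5224 = 9009 m/s.

Δv ≈ 9010 m/s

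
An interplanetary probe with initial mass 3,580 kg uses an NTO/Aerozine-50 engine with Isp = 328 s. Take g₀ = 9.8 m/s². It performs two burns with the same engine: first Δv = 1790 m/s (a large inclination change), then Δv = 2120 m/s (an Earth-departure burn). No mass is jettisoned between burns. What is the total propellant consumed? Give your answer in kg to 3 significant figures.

total propellant consumed ≈ 2520 kg

v_e = Isp · g₀ = 328 × 9.8 = 3214.4 m/s.
After the first burn: m = 3580 × exp(−1790/3214.4) = 3580 × 0.57300 = 2,051.34 kg.
After the second burn: m = 2,051.34 × exp(−2120/3214.4) = 2,051.34 × 0.51709 = 1,060.73 kg.
Total propellant = m₀ − m_final = 3580 − 1,060.73 = 2,519.27 kg.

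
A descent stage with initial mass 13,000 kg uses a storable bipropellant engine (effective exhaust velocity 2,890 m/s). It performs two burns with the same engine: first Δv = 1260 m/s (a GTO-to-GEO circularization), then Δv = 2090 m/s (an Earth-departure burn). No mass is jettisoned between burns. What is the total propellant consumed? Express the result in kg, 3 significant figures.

total propellant consumed ≈ 8920 kg

After the first burn: m = 13000 × exp(−1260/2890.0) = 13000 × 0.64663 = 8,406.19 kg.
After the second burn: m = 8,406.19 × exp(−2090/2890.0) = 8,406.19 × 0.48521 = 4,078.77 kg.
Total propellant = m₀ − m_final = 13000 − 4,078.77 = 8,921.23 kg.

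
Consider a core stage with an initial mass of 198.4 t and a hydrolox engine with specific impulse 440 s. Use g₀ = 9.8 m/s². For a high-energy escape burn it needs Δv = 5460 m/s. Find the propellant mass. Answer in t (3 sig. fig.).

v_e = Isp · g₀ = 440 × 9.8 = 4312.0 m/s.
Using Δv = v_e ln(m₀/m_f): m₀/m_f = exp(Δv / v_e) = exp(5460 / 4312.0) = exp(1.2662) = 3.5475.
m_f = 198.4 / 3.5475 = 55.9267 t, so propellant = m₀ − m_f = 198.4 − 55.9267 = 142.4733 t.

propellant mass ≈ 142 t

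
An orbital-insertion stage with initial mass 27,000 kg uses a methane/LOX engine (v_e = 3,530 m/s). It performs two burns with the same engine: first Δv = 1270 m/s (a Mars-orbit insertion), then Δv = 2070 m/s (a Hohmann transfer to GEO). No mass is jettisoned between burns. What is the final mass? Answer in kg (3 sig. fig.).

After the first burn: m = 27000 × exp(−1270/3530.0) = 27000 × 0.69783 = 18,841.4 kg.
After the second burn: m = 18,841.4 × exp(−2070/3530.0) = 18,841.4 × 0.55633 = 10,482 kg.

final mass ≈ 10500 kg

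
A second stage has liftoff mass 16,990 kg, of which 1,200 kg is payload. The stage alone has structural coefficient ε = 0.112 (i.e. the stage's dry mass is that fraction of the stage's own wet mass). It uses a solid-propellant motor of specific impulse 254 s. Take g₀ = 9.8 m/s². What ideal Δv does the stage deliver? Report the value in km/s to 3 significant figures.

Δv ≈ 4.34 km/s

Stage wet mass = m₀ − payload = 16,990 − 1,200 = 15,790 kg.
Stage dry mass = ε × stage wet mass = 0.112 × 15,790 = 1,768.48 kg.
Burnout mass m_f = stage dry + payload = 1,768.48 + 1,200 = 2,968.48 kg.
v_e = Isp · g₀ = 254 × 9.8 = 2489.2 m/s.
Δv = v_e · ln(16,990/2,968.48) = 2489.2 × ln(5.723) = 2489.2 × 1.7446 ≈ 4343 m/s.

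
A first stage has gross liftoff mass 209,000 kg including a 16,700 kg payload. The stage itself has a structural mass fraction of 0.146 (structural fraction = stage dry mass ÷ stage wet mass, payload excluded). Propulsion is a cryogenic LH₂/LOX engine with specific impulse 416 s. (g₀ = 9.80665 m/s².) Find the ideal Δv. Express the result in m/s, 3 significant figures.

Stage wet mass = m₀ − payload = 209,000 − 16,700 = 192,300 kg.
Stage dry mass = ε × stage wet mass = 0.146 × 192,300 = 28,075.8 kg.
Burnout mass m_f = stage dry + payload = 28,075.8 + 16,700 = 44,775.8 kg.
v_e = Isp · g₀ = 416 × 9.80665 = 4079.6 m/s.
From the ideal rocket equation, Δv = v_e · ln(209,000/44,775.8) = 4079.6 × ln(4.668) = 4079.6 × 1.5407 ≈ 6285 m/s.

Δv ≈ 6290 m/s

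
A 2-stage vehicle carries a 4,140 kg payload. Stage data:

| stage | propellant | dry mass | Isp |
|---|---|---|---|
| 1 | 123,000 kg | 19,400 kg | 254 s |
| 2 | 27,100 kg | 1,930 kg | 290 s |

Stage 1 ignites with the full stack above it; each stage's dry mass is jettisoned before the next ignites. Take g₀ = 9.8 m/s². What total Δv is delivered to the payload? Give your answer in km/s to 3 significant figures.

Δv ≈ 7.83 km/s

Ignition mass of stage 1 = 123,000+19,400 + 27,100+1,930 + 4,140 = 175,570 kg.
Stage 1: m₀ = 175,570 kg, m_f = 175,570 − 123,000 = 52,570 kg; Δv = 254×9.8×ln(3.34) = 2489.2×1.2059 ≈ 3002 m/s.
Stage 2: m₀ = 33,170 kg, m_f = 33,170 − 27,100 = 6,070 kg; Δv = 290×9.8×ln(5.465) = 2842.0×1.6983 ≈ 4827 m/s.
Total Δv = 3002 + 4827 = 7829 m/s.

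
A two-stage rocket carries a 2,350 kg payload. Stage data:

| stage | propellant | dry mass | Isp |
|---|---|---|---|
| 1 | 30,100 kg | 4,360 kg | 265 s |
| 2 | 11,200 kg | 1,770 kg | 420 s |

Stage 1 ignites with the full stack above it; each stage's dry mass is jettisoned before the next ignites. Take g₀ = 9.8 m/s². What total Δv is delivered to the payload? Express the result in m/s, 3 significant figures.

Δv ≈ 7820 m/s

Ignition mass of stage 1 = 30,100+4,360 + 11,200+1,770 + 2,350 = 49,780 kg.
Stage 1: m₀ = 49,780 kg, m_f = 49,780 − 30,100 = 19,680 kg; Δv = 265×9.8×ln(2.529) = 2597.0×0.9280 ≈ 2410 m/s.
Stage 2: m₀ = 15,320 kg, m_f = 15,320 − 11,200 = 4,120 kg; Δv = 420×9.8×ln(3.718) = 4116.0×1.3133 ≈ 5406 m/s.
Total Δv = 2410 + 5406 = 7816 m/s.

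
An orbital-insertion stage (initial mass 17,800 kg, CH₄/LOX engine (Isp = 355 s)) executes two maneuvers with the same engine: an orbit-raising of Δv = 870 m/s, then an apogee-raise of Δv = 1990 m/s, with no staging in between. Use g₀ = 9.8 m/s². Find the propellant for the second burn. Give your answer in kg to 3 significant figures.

propellant for the second burn ≈ 6040 kg

v_e = Isp · g₀ = 355 × 9.8 = 3479.0 m/s.
After the first burn: m = 17800 × exp(−870/3479.0) = 17800 × 0.77874 = 13,861.6 kg.
After the second burn: m = 13,861.6 × exp(−1990/3479.0) = 13,861.6 × 0.56439 = 7,823.35 kg.
Second-burn propellant = 13,861.6 − 7,823.35 = 6,038.25 kg.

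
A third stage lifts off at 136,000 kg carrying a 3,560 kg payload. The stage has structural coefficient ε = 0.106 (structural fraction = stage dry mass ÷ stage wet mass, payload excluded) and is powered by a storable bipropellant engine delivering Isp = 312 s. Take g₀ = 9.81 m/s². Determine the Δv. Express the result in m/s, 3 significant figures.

Stage wet mass = m₀ − payload = 136,000 − 3,560 = 132,440 kg.
Stage dry mass = ε × stage wet mass = 0.106 × 132,440 = 14,038.6 kg.
Burnout mass m_f = stage dry + payload = 14,038.6 + 3,560 = 17,598.6 kg.
v_e = Isp · g₀ = 312 × 9.81 = 3060.7 m/s.
Δv = v_e · ln(136,000/17,598.6) = 3060.7 × ln(7.728) = 3060.7 × 2.0448 ≈ 6259 m/s.

Δv ≈ 6260 m/s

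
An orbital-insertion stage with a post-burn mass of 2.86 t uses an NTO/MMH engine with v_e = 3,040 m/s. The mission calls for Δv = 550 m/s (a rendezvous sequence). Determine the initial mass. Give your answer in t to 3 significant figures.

initial mass ≈ 3.43 t

By the Tsiolkovsky rocket equation, m₀/m_f = exp(Δv / v_e) = exp(550 / 3040.0) = exp(0.1809) = 1.1983.
m₀ = m_f × 1.1983 = 2.86 × 1.1983 = 3.42714 t.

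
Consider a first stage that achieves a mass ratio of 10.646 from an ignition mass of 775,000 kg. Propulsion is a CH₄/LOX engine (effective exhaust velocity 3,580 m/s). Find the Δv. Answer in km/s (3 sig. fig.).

Δv = v_e · ln(10.646) = 3580.0 × 2.3652 ≈ 8467.4 m/s.

Δv ≈ 8.47 km/s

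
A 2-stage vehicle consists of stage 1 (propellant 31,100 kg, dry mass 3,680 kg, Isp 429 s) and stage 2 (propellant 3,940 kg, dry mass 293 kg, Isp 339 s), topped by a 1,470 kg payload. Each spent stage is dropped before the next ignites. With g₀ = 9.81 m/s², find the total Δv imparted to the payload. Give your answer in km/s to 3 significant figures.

Δv ≈ 10.1 km/s

Ignition mass of stage 1 = 31,100+3,680 + 3,940+293 + 1,470 = 40,483 kg.
Stage 1: m₀ = 40,483 kg, m_f = 40,483 − 31,100 = 9,383 kg; Δv = 429×9.81×ln(4.315) = 4208.5×1.4620 ≈ 6153 m/s.
Stage 2: m₀ = 5,703 kg, m_f = 5,703 − 3,940 = 1,763 kg; Δv = 339×9.81×ln(3.235) = 3325.6×1.1740 ≈ 3904 m/s.
Total Δv = 6153 + 3904 = 10057 m/s.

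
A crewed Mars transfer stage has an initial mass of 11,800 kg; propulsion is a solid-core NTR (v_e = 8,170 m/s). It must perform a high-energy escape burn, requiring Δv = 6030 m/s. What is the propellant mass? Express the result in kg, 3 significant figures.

propellant mass ≈ 6160 kg

m₀/m_f = exp(Δv / v_e) = exp(6030 / 8170.0) = exp(0.7381) = 2.0919.
m_f = 11,800 / 2.0919 = 5,640.81 kg, so propellant = m₀ − m_f = 11,800 − 5,640.81 = 6,159.19 kg.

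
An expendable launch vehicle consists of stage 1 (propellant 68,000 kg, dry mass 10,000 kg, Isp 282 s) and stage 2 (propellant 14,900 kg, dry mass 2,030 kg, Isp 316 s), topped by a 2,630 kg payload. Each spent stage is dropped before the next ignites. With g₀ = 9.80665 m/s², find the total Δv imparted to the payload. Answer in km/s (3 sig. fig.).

Δv ≈ 7.75 km/s

Ignition mass of stage 1 = 68,000+10,000 + 14,900+2,030 + 2,630 = 97,560 kg.
Stage 1: m₀ = 97,560 kg, m_f = 97,560 − 68,000 = 29,560 kg; Δv = 282×9.80665×ln(3.3) = 2765.5×1.1940 ≈ 3302 m/s.
Stage 2: m₀ = 19,560 kg, m_f = 19,560 − 14,900 = 4,660 kg; Δv = 316×9.80665×ln(4.197) = 3098.9×1.4345 ≈ 4445 m/s.
Total Δv = 3302 + 4445 = 7747 m/s.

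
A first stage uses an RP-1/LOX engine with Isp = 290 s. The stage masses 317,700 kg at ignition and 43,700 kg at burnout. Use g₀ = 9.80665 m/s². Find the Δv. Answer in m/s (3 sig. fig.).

Δv ≈ 5640 m/s

v_e = Isp · g₀ = 290 × 9.80665 = 2843.9 m/s.
Δv = v_e · ln(m₀/m_f) = 2843.9 × ln(7.27) = 2843.9 × 1.9838 ≈ 5641.7 m/s.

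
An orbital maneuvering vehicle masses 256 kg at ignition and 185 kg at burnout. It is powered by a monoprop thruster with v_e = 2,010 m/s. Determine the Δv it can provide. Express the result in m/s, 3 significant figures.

Δv = v_e · ln(m₀/m_f) = 2010.0 × ln(1.384) = 2010.0 × 0.3248 ≈ 652.9 m/s.

Δv ≈ 653 m/s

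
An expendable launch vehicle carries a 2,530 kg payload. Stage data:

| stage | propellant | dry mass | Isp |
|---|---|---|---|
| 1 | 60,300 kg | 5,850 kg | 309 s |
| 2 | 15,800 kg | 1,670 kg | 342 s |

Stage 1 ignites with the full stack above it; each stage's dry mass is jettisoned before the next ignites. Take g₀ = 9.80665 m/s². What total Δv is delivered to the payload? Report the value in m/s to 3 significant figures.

Δv ≈ 8880 m/s

Ignition mass of stage 1 = 60,300+5,850 + 15,800+1,670 + 2,530 = 86,150 kg.
Stage 1: m₀ = 86,150 kg, m_f = 86,150 − 60,300 = 25,850 kg; Δv = 309×9.80665×ln(3.333) = 3030.3×1.2038 ≈ 3648 m/s.
Stage 2: m₀ = 20,000 kg, m_f = 20,000 − 15,800 = 4,200 kg; Δv = 342×9.80665×ln(4.762) = 3353.9×1.5606 ≈ 5234 m/s.
Total Δv = 3648 + 5234 = 8882 m/s.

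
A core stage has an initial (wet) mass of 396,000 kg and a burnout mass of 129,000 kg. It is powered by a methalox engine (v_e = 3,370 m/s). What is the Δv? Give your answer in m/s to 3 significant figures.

Δv ≈ 3780 m/s

Δv = v_e · ln(m₀/m_f) = 3370.0 × ln(3.07) = 3370.0 × 1.1216 ≈ 3779.8 m/s.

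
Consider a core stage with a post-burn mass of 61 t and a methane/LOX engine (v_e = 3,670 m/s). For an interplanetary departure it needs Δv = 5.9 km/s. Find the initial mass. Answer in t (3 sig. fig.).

By the Tsiolkovsky rocket equation, m₀/m_f = exp(Δv / v_e) = exp(5900 / 3670.0) = exp(1.6076) = 4.9910.
m₀ = m_f × 4.9910 = 61 × 4.9910 = 304.451 t.

initial mass ≈ 304 t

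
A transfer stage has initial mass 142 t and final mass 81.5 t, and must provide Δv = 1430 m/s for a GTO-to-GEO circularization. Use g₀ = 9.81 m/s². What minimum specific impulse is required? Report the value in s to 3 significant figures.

Isp ≈ 263 s

ln(m₀/m_f) = ln(142000/81500) = ln(1.742) = 0.5552.
Rocket equation: v_e = Δv / ln(m₀/m_f) = 1430 / 0.5552 = 2575.5 m/s.
Isp = v_e / g₀ = 2575.5 / 9.81 = 262.5 s.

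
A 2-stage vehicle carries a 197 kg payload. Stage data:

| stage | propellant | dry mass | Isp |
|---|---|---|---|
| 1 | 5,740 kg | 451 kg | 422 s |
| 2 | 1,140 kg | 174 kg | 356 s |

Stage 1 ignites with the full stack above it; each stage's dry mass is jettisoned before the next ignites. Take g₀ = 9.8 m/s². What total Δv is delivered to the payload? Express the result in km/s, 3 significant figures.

Δv ≈ 10.6 km/s

Ignition mass of stage 1 = 5,740+451 + 1,140+174 + 197 = 7,702 kg.
Stage 1: m₀ = 7,702 kg, m_f = 7,702 − 5,740 = 1,962 kg; Δv = 422×9.8×ln(3.926) = 4135.6×1.3675 ≈ 5655 m/s.
Stage 2: m₀ = 1,511 kg, m_f = 1,511 − 1,140 = 371 kg; Δv = 356×9.8×ln(4.073) = 3488.8×1.4043 ≈ 4899 m/s.
Total Δv = 5655 + 4899 = 10554 m/s.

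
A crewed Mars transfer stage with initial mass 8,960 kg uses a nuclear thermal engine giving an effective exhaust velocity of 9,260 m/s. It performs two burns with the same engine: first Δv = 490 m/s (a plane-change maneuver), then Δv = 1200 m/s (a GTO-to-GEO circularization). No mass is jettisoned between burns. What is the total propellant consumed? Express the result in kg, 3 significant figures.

After the first burn: m = 8960 × exp(−490/9260.0) = 8960 × 0.94846 = 8,498.2 kg.
After the second burn: m = 8,498.2 × exp(−1200/9260.0) = 8,498.2 × 0.87846 = 7,465.33 kg.
Total propellant = m₀ − m_final = 8960 − 7,465.33 = 1,494.67 kg.

total propellant consumed ≈ 1490 kg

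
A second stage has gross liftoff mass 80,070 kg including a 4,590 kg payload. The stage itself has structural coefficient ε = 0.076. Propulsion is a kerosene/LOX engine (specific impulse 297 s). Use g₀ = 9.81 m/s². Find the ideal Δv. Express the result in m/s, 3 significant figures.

Δv ≈ 5970 m/s

Stage wet mass = m₀ − payload = 80,070 − 4,590 = 75,480 kg.
Stage dry mass = ε × stage wet mass = 0.076 × 75,480 = 5,736.48 kg.
Burnout mass m_f = stage dry + payload = 5,736.48 + 4,590 = 10,326.48 kg.
v_e = Isp · g₀ = 297 × 9.81 = 2913.6 m/s.
Δv = v_e · ln(80,070/10,326.48) = 2913.6 × ln(7.754) = 2913.6 × 2.0482 ≈ 5968 m/s.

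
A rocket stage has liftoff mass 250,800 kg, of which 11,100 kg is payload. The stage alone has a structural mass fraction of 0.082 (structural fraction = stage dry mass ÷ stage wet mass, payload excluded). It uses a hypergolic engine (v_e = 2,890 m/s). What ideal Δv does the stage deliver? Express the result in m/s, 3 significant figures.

Δv ≈ 6060 m/s

Stage wet mass = m₀ − payload = 250,800 − 11,100 = 239,700 kg.
Stage dry mass = ε × stage wet mass = 0.082 × 239,700 = 19,655.4 kg.
Burnout mass m_f = stage dry + payload = 19,655.4 + 11,100 = 30,755.4 kg.
By the Tsiolkovsky rocket equation, Δv = v_e · ln(250,800/30,755.4) = 2890.0 × ln(8.155) = 2890.0 × 2.0986 ≈ 6065 m/s.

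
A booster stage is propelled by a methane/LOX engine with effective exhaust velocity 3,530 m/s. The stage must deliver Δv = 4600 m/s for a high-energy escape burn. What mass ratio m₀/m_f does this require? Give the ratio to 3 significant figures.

From the ideal rocket equation, m₀/m_f = exp(Δv / v_e) = exp(4600 / 3530.0) = exp(1.3031) = 3.6807.

mass ratio ≈ 3.68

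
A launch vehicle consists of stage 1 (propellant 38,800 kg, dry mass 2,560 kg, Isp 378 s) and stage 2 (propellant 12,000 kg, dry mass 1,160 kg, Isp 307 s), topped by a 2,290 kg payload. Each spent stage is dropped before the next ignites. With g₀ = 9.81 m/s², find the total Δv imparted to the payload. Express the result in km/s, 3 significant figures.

Δv ≈ 8.78 km/s

Ignition mass of stage 1 = 38,800+2,560 + 12,000+1,160 + 2,290 = 56,810 kg.
Stage 1: m₀ = 56,810 kg, m_f = 56,810 − 38,800 = 18,010 kg; Δv = 378×9.81×ln(3.154) = 3708.2×1.1488 ≈ 4260 m/s.
Stage 2: m₀ = 15,450 kg, m_f = 15,450 − 12,000 = 3,450 kg; Δv = 307×9.81×ln(4.478) = 3011.7×1.4992 ≈ 4515 m/s.
Total Δv = 4260 + 4515 = 8775 m/s.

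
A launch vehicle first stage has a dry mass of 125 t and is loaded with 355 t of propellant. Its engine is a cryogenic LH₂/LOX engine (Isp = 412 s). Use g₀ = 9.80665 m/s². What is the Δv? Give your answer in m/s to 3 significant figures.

v_e = Isp · g₀ = 412 × 9.80665 = 4040.3 m/s.
m₀ = m_dry + m_prop = 125 + 355 = 480 t.
Δv = v_e · ln(m₀/m_f) = 4040.3 × ln(3.84) = 4040.3 × 1.3455 ≈ 5436.2 m/s.

Δv ≈ 5440 m/s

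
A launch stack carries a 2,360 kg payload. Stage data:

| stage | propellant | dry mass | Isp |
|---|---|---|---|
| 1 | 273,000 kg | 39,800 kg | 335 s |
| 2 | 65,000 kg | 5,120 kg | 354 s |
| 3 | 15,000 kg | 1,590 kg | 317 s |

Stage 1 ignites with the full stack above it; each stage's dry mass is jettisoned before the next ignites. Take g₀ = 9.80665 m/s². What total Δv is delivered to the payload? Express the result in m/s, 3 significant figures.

Ignition mass of stage 1 = 273,000+39,800 + 65,000+5,120 + 15,000+1,590 + 2,360 = 401,870 kg.
Stage 1: m₀ = 401,870 kg, m_f = 401,870 − 273,000 = 128,870 kg; Δv = 335×9.80665×ln(3.118) = 3285.2×1.1373 ≈ 3736 m/s.
Stage 2: m₀ = 89,070 kg, m_f = 89,070 − 65,000 = 24,070 kg; Δv = 354×9.80665×ln(3.7) = 3471.6×1.3085 ≈ 4542 m/s.
Stage 3: m₀ = 18,950 kg, m_f = 18,950 − 15,000 = 3,950 kg; Δv = 317×9.80665×ln(4.797) = 3108.7×1.5681 ≈ 4875 m/s.
Total Δv = 3736 + 4542 + 4875 = 13153 m/s.

Δv ≈ 13200 m/s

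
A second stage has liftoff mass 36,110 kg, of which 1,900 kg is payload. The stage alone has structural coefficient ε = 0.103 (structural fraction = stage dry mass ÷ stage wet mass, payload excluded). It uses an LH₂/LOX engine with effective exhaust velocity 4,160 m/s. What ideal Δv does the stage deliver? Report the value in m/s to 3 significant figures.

Stage wet mass = m₀ − payload = 36,110 − 1,900 = 34,210 kg.
Stage dry mass = ε × stage wet mass = 0.103 × 34,210 = 3,523.63 kg.
Burnout mass m_f = stage dry + payload = 3,523.63 + 1,900 = 5,423.63 kg.
From the ideal rocket equation, Δv = v_e · ln(36,110/5,423.63) = 4160.0 × ln(6.658) = 4160.0 × 1.8958 ≈ 7887 m/s.

Δv ≈ 7890 m/s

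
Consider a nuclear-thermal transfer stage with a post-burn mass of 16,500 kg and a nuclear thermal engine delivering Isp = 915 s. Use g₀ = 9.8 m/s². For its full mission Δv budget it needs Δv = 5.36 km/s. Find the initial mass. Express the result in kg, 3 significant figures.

v_e = Isp · g₀ = 915 × 9.8 = 8967.0 m/s.
m₀/m_f = exp(Δv / v_e) = exp(5360 / 8967.0) = exp(0.5977) = 1.8180.
m₀ = m_f × 1.8180 = 16,500 × 1.8180 = 29,997 kg.

initial mass ≈ 30000 kg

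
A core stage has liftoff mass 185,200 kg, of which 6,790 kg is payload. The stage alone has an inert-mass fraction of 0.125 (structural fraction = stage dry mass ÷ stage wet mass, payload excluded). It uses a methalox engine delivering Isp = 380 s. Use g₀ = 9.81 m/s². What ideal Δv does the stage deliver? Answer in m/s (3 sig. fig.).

Δv ≈ 6900 m/s

Stage wet mass = m₀ − payload = 185,200 − 6,790 = 178,410 kg.
Stage dry mass = ε × stage wet mass = 0.125 × 178,410 = 22,301.3 kg.
Burnout mass m_f = stage dry + payload = 22,301.3 + 6,790 = 29,091.3 kg.
v_e = Isp · g₀ = 380 × 9.81 = 3727.8 m/s.
Rocket equation: Δv = v_e · ln(185,200/29,091.3) = 3727.8 × ln(6.366) = 3727.8 × 1.8510 ≈ 6900 m/s.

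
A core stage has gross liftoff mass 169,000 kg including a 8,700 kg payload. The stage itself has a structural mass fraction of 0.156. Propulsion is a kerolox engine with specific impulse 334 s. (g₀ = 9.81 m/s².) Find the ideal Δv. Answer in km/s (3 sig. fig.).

Stage wet mass = m₀ − payload = 169,000 − 8,700 = 160,300 kg.
Stage dry mass = ε × stage wet mass = 0.156 × 160,300 = 25,006.8 kg.
Burnout mass m_f = stage dry + payload = 25,006.8 + 8,700 = 33,706.8 kg.
v_e = Isp · g₀ = 334 × 9.81 = 3276.5 m/s.
Using Δv = v_e ln(m₀/m_f): Δv = v_e · ln(169,000/33,706.8) = 3276.5 × ln(5.014) = 3276.5 × 1.6122 ≈ 5282 m/s.

Δv ≈ 5.28 km/s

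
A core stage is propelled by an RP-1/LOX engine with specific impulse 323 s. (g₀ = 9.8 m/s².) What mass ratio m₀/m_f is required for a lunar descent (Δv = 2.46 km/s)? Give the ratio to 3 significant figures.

mass ratio ≈ 2.18

v_e = Isp · g₀ = 323 × 9.8 = 3165.4 m/s.
m₀/m_f = exp(Δv / v_e) = exp(2460 / 3165.4) = exp(0.7772) = 2.1753.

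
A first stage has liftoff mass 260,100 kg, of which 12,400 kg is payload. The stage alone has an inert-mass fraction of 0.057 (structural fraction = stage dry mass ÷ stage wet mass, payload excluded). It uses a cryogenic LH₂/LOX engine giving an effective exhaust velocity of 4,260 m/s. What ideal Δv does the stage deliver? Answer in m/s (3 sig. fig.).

Δv ≈ 9730 m/s

Stage wet mass = m₀ − payload = 260,100 − 12,400 = 247,700 kg.
Stage dry mass = ε × stage wet mass = 0.057 × 247,700 = 14,118.9 kg.
Burnout mass m_f = stage dry + payload = 14,118.9 + 12,400 = 26,518.9 kg.
By the Tsiolkovsky rocket equation, Δv = v_e · ln(260,100/26,518.9) = 4260.0 × ln(9.808) = 4260.0 × 2.2832 ≈ 9726 m/s.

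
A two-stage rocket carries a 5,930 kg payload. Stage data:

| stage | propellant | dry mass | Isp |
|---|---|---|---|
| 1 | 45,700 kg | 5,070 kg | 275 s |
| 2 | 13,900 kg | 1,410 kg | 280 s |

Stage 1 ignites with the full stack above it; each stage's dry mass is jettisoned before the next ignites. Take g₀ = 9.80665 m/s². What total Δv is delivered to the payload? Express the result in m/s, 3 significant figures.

Ignition mass of stage 1 = 45,700+5,070 + 13,900+1,410 + 5,930 = 72,010 kg.
Stage 1: m₀ = 72,010 kg, m_f = 72,010 − 45,700 = 26,310 kg; Δv = 275×9.80665×ln(2.737) = 2696.8×1.0069 ≈ 2715 m/s.
Stage 2: m₀ = 21,240 kg, m_f = 21,240 − 13,900 = 7,340 kg; Δv = 280×9.80665×ln(2.894) = 2745.9×1.0625 ≈ 2918 m/s.
Total Δv = 2715 + 2918 = 5633 m/s.

Δv ≈ 5630 m/s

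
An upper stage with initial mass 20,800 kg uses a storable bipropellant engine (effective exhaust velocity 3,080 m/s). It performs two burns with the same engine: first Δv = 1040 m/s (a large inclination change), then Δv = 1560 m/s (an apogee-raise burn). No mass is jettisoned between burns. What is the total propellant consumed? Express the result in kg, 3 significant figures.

total propellant consumed ≈ 11900 kg

After the first burn: m = 20800 × exp(−1040/3080.0) = 20800 × 0.71344 = 14,839.6 kg.
After the second burn: m = 14,839.6 × exp(−1560/3080.0) = 14,839.6 × 0.60260 = 8,942.34 kg.
Total propellant = m₀ − m_final = 20800 − 8,942.34 = 11,857.66 kg.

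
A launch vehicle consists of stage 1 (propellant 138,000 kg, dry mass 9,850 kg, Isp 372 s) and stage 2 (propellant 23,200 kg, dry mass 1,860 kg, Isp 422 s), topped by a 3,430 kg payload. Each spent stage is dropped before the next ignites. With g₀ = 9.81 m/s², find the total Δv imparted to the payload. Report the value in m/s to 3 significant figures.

Δv ≈ 12500 m/s

Ignition mass of stage 1 = 138,000+9,850 + 23,200+1,860 + 3,430 = 176,340 kg.
Stage 1: m₀ = 176,340 kg, m_f = 176,340 − 138,000 = 38,340 kg; Δv = 372×9.81×ln(4.599) = 3649.3×1.5259 ≈ 5569 m/s.
Stage 2: m₀ = 28,490 kg, m_f = 28,490 − 23,200 = 5,290 kg; Δv = 422×9.81×ln(5.386) = 4139.8×1.6837 ≈ 6970 m/s.
Total Δv = 5569 + 6970 = 12539 m/s.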